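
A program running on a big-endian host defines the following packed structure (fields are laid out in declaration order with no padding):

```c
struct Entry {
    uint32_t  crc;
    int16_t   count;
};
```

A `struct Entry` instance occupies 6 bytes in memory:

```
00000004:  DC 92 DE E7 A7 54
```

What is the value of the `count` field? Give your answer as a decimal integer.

`count` follows `crc` (4 bytes), so it starts at byte offset 4 and occupies 2 bytes.
Bytes at offsets 4..5: A7 54.
Big-endian stores the most-significant byte at the lowest address.
The bytes are already most-significant first: 0xA754.
Top bit is set, so as a signed 16-bit value this is 0xA754 − 2^16 = -22700.

-22700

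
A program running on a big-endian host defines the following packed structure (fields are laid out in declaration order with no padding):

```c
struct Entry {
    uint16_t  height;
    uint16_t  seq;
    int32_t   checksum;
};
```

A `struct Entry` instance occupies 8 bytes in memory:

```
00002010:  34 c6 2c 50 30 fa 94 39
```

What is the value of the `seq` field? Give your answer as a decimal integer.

11344

`seq` follows `height` (2 bytes), so it starts at byte offset 2 and occupies 2 bytes.
Bytes at offsets 2..3: 2C 50.
In big-endian order the high byte comes first in memory.
The bytes are already most-significant first: 0x2C50.
0x2C50 = 11344.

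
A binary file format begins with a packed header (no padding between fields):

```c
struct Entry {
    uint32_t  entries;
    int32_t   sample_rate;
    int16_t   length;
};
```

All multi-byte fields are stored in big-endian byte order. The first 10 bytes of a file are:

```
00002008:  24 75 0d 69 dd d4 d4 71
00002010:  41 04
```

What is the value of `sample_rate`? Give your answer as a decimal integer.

`sample_rate` follows `entries` (4 bytes), so it starts at byte offset 4 and occupies 4 bytes.
Bytes at offsets 4..7: DD D4 D4 71.
In big-endian order the high byte comes first in memory.
The bytes are already most-significant first: 0xDDD4D471.
Top bit is set, so as a signed 32-bit value this is 0xDDD4D471 − 2^32 = -573254543.

-573254543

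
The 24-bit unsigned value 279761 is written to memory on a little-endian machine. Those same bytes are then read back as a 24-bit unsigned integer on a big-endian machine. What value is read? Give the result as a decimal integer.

279761 in 24-bit hexadecimal is 0x0444D1.
Stored little-endian, the bytes at ascending addresses are D1 44 04.
Read back as big-endian, the last byte is least significant, giving 0xD14404.
0xD14404 = 13714436.

13714436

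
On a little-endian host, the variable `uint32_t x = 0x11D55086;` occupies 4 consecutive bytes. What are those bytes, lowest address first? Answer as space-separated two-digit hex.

Split into bytes (most-significant first): 11 D5 50 86.
In little-endian order the low byte comes first in memory.
So at ascending addresses the bytes are 86 50 D5 11.

86 50 D5 11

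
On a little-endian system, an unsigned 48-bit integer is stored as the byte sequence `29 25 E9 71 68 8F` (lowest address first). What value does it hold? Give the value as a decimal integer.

Little-endian: lowest address holds the least-significant byte.
Reassemble most-significant byte first: 8F 68 71 E9 25 29 → 0x8F6871E92529.
0x8F6871E92529 = 157678750475561.

157678750475561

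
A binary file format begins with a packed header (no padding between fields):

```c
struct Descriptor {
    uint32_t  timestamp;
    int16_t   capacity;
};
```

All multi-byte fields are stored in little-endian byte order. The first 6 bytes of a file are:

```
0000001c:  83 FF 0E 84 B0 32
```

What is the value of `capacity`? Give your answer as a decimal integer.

12976

`capacity` follows `timestamp` (4 bytes), so it starts at byte offset 4 and occupies 2 bytes.
Bytes at offsets 4..5: B0 32.
In little-endian order the low byte comes first in memory.
Reassemble most-significant byte first: 32 B0 → 0x32B0.
0x32B0 = 12976.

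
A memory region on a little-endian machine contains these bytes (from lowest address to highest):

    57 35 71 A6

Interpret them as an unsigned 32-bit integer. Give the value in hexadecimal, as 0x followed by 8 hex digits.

In little-endian order the low byte comes first in memory.
Reassemble most-significant byte first: A6 71 35 57 → 0xA6713557.

0xA6713557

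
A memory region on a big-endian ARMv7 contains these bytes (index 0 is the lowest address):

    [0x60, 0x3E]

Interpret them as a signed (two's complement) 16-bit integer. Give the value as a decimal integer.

24638

Big-endian: lowest address holds the most-significant byte.
The bytes are already most-significant first: 0x603E.
0x603E = 24638.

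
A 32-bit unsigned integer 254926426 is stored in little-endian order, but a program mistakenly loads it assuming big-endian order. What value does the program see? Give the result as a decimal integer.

254926426 in 32-bit hexadecimal is 0x0F31DE5A.
Stored little-endian, the bytes at ascending addresses are 5A DE 31 0F.
Read back as big-endian, the last byte is least significant, giving 0x5ADE310F.
0x5ADE310F = 1524510991.

1524510991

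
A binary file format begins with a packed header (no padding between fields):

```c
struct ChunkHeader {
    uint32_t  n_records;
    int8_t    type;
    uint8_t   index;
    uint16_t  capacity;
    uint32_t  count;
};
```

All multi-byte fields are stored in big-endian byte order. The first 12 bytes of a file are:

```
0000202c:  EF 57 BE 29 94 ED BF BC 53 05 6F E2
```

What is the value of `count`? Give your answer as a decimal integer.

1392865250

`count` follows `n_records` (4 B), `type` (1 B), `index` (1 B), `capacity` (2 B), so it starts at offset 4 + 1 + 1 + 2 = 8 and occupies 4 bytes.
Bytes at offsets 8..11: 53 05 6F E2.
Big-endian stores the most-significant byte at the lowest address.
The bytes are already most-significant first: 0x53056FE2.
0x53056FE2 = 1392865250.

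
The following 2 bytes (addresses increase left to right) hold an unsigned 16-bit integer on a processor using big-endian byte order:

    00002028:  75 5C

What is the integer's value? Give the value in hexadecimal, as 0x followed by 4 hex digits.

0x755C

Big-endian stores the most-significant byte at the lowest address.
The bytes are already most-significant first: 0x755C.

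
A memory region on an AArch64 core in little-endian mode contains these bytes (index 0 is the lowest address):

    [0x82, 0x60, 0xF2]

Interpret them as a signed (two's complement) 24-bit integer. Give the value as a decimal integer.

-892798

In little-endian order the low byte comes first in memory.
Reassemble most-significant byte first: F2 60 82 → 0xF26082.
Top bit is set, so as a signed 24-bit value this is 0xF26082 − 2^24 = -892798.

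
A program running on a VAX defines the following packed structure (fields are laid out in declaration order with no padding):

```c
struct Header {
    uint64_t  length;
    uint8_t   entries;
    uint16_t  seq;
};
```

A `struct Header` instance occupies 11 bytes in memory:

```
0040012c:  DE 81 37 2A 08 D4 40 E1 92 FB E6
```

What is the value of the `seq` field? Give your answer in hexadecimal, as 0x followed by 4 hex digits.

`seq` follows `length` (8 B), `entries` (1 B), so it starts at offset 8 + 1 = 9 and occupies 2 bytes.
Bytes at offsets 9..10: FB E6.
Little-endian: lowest address holds the least-significant byte.
Reassemble most-significant byte first: E6 FB → 0xE6FB.

0xE6FB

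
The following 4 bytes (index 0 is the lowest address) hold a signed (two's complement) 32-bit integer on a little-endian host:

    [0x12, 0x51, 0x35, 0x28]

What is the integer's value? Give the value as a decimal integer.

In little-endian order the low byte comes first in memory.
Reassemble most-significant byte first: 28 35 51 12 → 0x28355112.
0x28355112 = 674582802.

674582802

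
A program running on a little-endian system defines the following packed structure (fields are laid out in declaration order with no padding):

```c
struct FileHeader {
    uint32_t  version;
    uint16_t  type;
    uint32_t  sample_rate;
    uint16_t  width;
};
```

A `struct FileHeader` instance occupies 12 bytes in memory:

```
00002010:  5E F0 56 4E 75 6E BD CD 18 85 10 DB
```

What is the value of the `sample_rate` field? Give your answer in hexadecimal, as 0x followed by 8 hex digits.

0x8518CDBD

`sample_rate` follows `version` (4 B), `type` (2 B), so it starts at offset 4 + 2 = 6 and occupies 4 bytes.
Bytes at offsets 6..9: BD CD 18 85.
Little-endian stores the least-significant byte at the lowest address.
Reassemble most-significant byte first: 85 18 CD BD → 0x8518CDBD.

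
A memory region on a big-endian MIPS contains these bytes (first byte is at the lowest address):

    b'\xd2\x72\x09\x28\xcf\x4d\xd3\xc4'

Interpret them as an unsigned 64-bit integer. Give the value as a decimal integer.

Big-endian stores the most-significant byte at the lowest address.
The bytes are already most-significant first: 0xD2720928CF4DD3C4.
0xD2720928CF4DD3C4 = 15164192966191207364.

15164192966191207364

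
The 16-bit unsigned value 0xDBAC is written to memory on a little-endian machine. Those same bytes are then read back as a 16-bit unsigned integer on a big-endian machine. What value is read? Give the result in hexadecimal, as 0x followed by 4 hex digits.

Stored little-endian, the bytes at ascending addresses are AC DB.
Read back as big-endian, the last byte is least significant, giving 0xACDB.

0xACDB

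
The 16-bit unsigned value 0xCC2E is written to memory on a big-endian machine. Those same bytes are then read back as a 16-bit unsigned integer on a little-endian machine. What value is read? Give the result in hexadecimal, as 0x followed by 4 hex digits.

0x2ECC

Stored big-endian, the bytes at ascending addresses are CC 2E.
Read back as little-endian, the first byte is least significant, giving 0x2ECC.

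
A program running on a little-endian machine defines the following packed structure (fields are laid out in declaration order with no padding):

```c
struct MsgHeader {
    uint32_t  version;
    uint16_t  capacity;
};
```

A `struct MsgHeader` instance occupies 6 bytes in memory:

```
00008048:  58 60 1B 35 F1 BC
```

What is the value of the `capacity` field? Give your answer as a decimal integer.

`capacity` follows `version` (4 bytes), so it starts at byte offset 4 and occupies 2 bytes.
Bytes at offsets 4..5: F1 BC.
Little-endian stores the least-significant byte at the lowest address.
Reassemble most-significant byte first: BC F1 → 0xBCF1.
0xBCF1 = 48369.

48369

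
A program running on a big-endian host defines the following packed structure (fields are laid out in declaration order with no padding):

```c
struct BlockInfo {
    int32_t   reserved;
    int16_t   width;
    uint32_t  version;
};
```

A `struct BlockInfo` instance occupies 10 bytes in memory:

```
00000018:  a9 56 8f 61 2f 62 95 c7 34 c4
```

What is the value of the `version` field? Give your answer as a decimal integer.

2512860356

`version` follows `reserved` (4 B), `width` (2 B), so it starts at offset 4 + 2 = 6 and occupies 4 bytes.
Bytes at offsets 6..9: 95 C7 34 C4.
Big-endian: lowest address holds the most-significant byte.
The bytes are already most-significant first: 0x95C734C4.
0x95C734C4 = 2512860356.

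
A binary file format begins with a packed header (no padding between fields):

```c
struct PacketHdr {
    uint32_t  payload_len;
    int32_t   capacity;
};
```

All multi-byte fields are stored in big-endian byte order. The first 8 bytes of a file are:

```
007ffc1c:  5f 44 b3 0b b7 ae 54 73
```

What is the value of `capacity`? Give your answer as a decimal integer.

-1213311885

`capacity` follows `payload_len` (4 bytes), so it starts at byte offset 4 and occupies 4 bytes.
Bytes at offsets 4..7: B7 AE 54 73.
Big-endian stores the most-significant byte at the lowest address.
The bytes are already most-significant first: 0xB7AE5473.
Top bit is set, so as a signed 32-bit value this is 0xB7AE5473 − 2^32 = -1213311885.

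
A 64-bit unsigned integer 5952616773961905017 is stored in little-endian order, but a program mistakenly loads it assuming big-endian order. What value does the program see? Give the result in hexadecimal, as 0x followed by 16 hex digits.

0x79F307E86AF19B52

5952616773961905017 in 64-bit hexadecimal is 0x529BF16AE807F379.
Stored little-endian, the bytes at ascending addresses are 79 F3 07 E8 6A F1 9B 52.
Read back as big-endian, the last byte is least significant, giving 0x79F307E86AF19B52.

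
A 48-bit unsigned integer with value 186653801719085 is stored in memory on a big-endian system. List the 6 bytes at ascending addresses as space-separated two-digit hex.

186653801719085 in hexadecimal, padded to 48 bits, is 0xA9C2B98C252D.
Split into bytes (most-significant first): A9 C2 B9 8C 25 2D.
In big-endian order the high byte comes first in memory.
So the memory order matches the most-significant-first order: A9 C2 B9 8C 25 2D.

A9 C2 B9 8C 25 2D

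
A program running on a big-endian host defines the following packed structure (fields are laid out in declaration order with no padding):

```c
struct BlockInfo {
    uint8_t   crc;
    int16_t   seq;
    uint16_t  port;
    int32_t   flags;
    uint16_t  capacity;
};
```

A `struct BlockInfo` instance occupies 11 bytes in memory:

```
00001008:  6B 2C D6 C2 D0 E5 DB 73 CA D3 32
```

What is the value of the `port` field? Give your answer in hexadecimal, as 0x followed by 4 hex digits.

`port` follows `crc` (1 B), `seq` (2 B), so it starts at offset 1 + 2 = 3 and occupies 2 bytes.
Bytes at offsets 3..4: C2 D0.
In big-endian order the high byte comes first in memory.
The bytes are already most-significant first: 0xC2D0.

0xC2D0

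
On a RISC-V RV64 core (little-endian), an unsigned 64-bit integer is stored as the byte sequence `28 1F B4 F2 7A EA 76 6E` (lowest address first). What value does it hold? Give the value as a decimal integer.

Little-endian stores the least-significant byte at the lowest address.
Reassemble most-significant byte first: 6E 76 EA 7A F2 B4 1F 28 → 0x6E76EA7AF2B41F28.
0x6E76EA7AF2B41F28 = 7959807205202730792.

7959807205202730792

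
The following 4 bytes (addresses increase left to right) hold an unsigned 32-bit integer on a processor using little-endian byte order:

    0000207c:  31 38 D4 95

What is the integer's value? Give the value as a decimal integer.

2513713201

In little-endian order the low byte comes first in memory.
Reassemble most-significant byte first: 95 D4 38 31 → 0x95D43831.
0x95D43831 = 2513713201.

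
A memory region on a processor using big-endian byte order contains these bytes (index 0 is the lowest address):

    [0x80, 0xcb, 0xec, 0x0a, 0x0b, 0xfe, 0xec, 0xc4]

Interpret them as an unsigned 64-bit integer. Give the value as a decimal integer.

9280770985022123204

In big-endian order the high byte comes first in memory.
The bytes are already most-significant first: 0x80CBEC0A0BFEECC4.
0x80CBEC0A0BFEECC4 = 9280770985022123204.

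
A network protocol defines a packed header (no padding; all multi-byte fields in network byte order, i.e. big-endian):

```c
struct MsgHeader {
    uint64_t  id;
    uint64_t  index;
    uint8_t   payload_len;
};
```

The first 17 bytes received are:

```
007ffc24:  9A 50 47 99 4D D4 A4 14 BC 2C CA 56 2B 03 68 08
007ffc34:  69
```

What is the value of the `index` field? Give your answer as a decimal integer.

13559435049543362568

`index` follows `id` (8 bytes), so it starts at byte offset 8 and occupies 8 bytes.
Bytes at offsets 8..15: BC 2C CA 56 2B 03 68 08.
Big-endian: lowest address holds the most-significant byte.
The bytes are already most-significant first: 0xBC2CCA562B036808.
0xBC2CCA562B036808 = 13559435049543362568.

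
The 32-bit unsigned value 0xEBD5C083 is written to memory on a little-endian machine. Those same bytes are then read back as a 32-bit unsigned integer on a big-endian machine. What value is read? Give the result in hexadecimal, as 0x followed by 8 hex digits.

0x83C0D5EB

Stored little-endian, the bytes at ascending addresses are 83 C0 D5 EB.
Read back as big-endian, the last byte is least significant, giving 0x83C0D5EB.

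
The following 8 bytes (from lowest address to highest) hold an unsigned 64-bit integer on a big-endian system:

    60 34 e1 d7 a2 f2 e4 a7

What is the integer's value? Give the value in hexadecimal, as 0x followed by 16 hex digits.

0x6034E1D7A2F2E4A7

Big-endian stores the most-significant byte at the lowest address.
The bytes are already most-significant first: 0x6034E1D7A2F2E4A7.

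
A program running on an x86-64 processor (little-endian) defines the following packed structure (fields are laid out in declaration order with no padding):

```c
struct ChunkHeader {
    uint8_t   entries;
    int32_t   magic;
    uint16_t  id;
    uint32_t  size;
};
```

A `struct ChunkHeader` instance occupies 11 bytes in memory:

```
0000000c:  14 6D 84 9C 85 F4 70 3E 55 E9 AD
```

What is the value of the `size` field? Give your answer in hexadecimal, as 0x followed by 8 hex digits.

0xADE9553E

`size` follows `entries` (1 B), `magic` (4 B), `id` (2 B), so it starts at offset 1 + 4 + 2 = 7 and occupies 4 bytes.
Bytes at offsets 7..10: 3E 55 E9 AD.
Little-endian stores the least-significant byte at the lowest address.
Reassemble most-significant byte first: AD E9 55 3E → 0xADE9553E.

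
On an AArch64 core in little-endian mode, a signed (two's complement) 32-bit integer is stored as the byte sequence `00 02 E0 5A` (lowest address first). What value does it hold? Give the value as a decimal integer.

1524630016

Little-endian stores the least-significant byte at the lowest address.
Reassemble most-significant byte first: 5A E0 02 00 → 0x5AE00200.
0x5AE00200 = 1524630016.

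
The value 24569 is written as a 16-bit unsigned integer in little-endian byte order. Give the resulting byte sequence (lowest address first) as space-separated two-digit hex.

F9 5F

24569 in hexadecimal, padded to 16 bits, is 0x5FF9.
Split into bytes (most-significant first): 5F F9.
Little-endian stores the least-significant byte at the lowest address.
So at ascending addresses the bytes are F9 5F.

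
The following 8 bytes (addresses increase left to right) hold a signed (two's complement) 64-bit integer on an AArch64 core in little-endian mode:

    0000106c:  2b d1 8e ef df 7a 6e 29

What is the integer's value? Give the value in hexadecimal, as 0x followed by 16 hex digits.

0x296E7ADFEF8ED12B

Little-endian stores the least-significant byte at the lowest address.
Reassemble most-significant byte first: 29 6E 7A DF EF 8E D1 2B → 0x296E7ADFEF8ED12B.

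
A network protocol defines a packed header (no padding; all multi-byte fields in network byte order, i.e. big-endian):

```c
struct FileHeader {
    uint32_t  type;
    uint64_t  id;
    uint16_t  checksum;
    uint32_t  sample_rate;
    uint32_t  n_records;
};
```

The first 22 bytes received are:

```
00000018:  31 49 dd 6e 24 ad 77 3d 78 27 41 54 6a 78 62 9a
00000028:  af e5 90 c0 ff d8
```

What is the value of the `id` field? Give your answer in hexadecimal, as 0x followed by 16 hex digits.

0x24AD773D78274154

`id` follows `type` (4 bytes), so it starts at byte offset 4 and occupies 8 bytes.
Bytes at offsets 4..11: 24 AD 77 3D 78 27 41 54.
Big-endian: lowest address holds the most-significant byte.
The bytes are already most-significant first: 0x24AD773D78274154.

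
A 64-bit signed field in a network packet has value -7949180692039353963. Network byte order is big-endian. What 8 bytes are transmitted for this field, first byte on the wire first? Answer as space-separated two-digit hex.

91 AE D6 46 F3 99 B9 95

Two's complement of -7949180692039353963 in 64 bits: 7949180692039353963 = 0x6E5129B90C66466B; invert → 0x91AED646F399B994; add 1 → 0x91AED646F399B995.
Split into bytes (most-significant first): 91 AE D6 46 F3 99 B9 95.
In big-endian order the high byte comes first in memory.
So the memory order matches the most-significant-first order: 91 AE D6 46 F3 99 B9 95.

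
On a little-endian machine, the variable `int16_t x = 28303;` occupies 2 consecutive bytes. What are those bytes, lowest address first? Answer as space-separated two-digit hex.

28303 in hexadecimal, padded to 16 bits, is 0x6E8F.
Split into bytes (most-significant first): 6E 8F.
In little-endian order the low byte comes first in memory.
So at ascending addresses the bytes are 8F 6E.

8F 6E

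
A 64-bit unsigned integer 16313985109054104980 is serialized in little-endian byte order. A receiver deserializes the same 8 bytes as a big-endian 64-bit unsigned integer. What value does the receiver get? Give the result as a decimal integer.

16313985109054104980 in 64-bit hexadecimal is 0xE266EB05802EA594.
Stored little-endian, the bytes at ascending addresses are 94 A5 2E 80 05 EB 66 E2.
Read back as big-endian, the last byte is least significant, giving 0x94A52E8005EB66E2.
0x94A52E8005EB66E2 = 10711018416160597730.

10711018416160597730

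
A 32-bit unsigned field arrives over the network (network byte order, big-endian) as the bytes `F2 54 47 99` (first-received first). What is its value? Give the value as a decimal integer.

Big-endian: lowest address holds the most-significant byte.
The bytes are already most-significant first: 0xF2544799.
0xF2544799 = 4065609625.

4065609625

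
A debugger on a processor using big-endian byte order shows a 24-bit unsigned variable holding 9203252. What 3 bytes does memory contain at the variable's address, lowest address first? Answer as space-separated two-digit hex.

9203252 in hexadecimal, padded to 24 bits, is 0x8C6E34.
Split into bytes (most-significant first): 8C 6E 34.
Big-endian stores the most-significant byte at the lowest address.
So the memory order matches the most-significant-first order: 8C 6E 34.

8C 6E 34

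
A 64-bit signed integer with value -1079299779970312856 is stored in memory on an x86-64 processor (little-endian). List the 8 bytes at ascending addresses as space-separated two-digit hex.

68 55 B6 88 91 8E 05 F1

Two's complement of -1079299779970312856 in 64 bits: 1079299779970312856 = 0x0EFA716E7749AA98; invert → 0xF1058E9188B65567; add 1 → 0xF1058E9188B65568.
Split into bytes (most-significant first): F1 05 8E 91 88 B6 55 68.
In little-endian order the low byte comes first in memory.
So at ascending addresses the bytes are 68 55 B6 88 91 8E 05 F1.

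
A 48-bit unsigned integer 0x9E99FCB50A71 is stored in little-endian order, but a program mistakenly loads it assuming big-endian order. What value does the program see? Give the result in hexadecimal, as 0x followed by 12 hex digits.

0x710AB5FC999E

Stored little-endian, the bytes at ascending addresses are 71 0A B5 FC 99 9E.
Read back as big-endian, the last byte is least significant, giving 0x710AB5FC999E.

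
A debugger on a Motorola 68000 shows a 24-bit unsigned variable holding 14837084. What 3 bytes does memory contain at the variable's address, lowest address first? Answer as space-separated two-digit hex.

E2 65 5C

14837084 in hexadecimal, padded to 24 bits, is 0xE2655C.
Split into bytes (most-significant first): E2 65 5C.
Big-endian: lowest address holds the most-significant byte.
So the memory order matches the most-significant-first order: E2 65 5C.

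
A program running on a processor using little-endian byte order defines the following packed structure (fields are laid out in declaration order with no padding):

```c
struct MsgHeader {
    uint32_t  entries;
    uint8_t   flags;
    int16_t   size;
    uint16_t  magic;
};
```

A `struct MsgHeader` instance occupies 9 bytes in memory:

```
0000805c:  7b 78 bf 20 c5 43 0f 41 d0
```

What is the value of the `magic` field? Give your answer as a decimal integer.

53313

`magic` follows `entries` (4 B), `flags` (1 B), `size` (2 B), so it starts at offset 4 + 1 + 2 = 7 and occupies 2 bytes.
Bytes at offsets 7..8: 41 D0.
Little-endian: lowest address holds the least-significant byte.
Reassemble most-significant byte first: D0 41 → 0xD041.
0xD041 = 53313.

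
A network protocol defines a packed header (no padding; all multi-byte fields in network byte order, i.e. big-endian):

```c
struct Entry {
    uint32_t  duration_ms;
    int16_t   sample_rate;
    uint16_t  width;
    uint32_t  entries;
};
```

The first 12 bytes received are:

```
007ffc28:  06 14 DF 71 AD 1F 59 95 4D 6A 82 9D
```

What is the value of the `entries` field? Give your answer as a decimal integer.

`entries` follows `duration_ms` (4 B), `sample_rate` (2 B), `width` (2 B), so it starts at offset 4 + 2 + 2 = 8 and occupies 4 bytes.
Bytes at offsets 8..11: 4D 6A 82 9D.
Big-endian: lowest address holds the most-significant byte.
The bytes are already most-significant first: 0x4D6A829D.
0x4D6A829D = 1298825885.

1298825885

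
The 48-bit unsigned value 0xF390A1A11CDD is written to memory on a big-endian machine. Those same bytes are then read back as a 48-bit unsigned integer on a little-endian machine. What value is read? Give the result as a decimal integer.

243115040542963

Stored big-endian, the bytes at ascending addresses are F3 90 A1 A1 1C DD.
Read back as little-endian, the first byte is least significant, giving 0xDD1CA1A190F3.
0xDD1CA1A190F3 = 243115040542963.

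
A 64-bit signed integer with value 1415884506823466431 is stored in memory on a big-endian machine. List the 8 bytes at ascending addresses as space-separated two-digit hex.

1415884506823466431 in hexadecimal, padded to 64 bits, is 0x13A63B7510311DBF.
Split into bytes (most-significant first): 13 A6 3B 75 10 31 1D BF.
Big-endian: lowest address holds the most-significant byte.
So the memory order matches the most-significant-first order: 13 A6 3B 75 10 31 1D BF.

13 A6 3B 75 10 31 1D BF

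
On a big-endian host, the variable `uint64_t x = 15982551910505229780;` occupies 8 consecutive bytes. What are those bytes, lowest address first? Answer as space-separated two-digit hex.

DD CD 6E 48 8D E7 AD D4

15982551910505229780 in hexadecimal, padded to 64 bits, is 0xDDCD6E488DE7ADD4.
Split into bytes (most-significant first): DD CD 6E 48 8D E7 AD D4.
In big-endian order the high byte comes first in memory.
So the memory order matches the most-significant-first order: DD CD 6E 48 8D E7 AD D4.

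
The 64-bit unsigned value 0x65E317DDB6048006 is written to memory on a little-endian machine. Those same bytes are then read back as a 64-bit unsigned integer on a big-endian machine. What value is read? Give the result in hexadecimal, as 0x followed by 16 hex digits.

0x068004B6DD17E365

Stored little-endian, the bytes at ascending addresses are 06 80 04 B6 DD 17 E3 65.
Read back as big-endian, the last byte is least significant, giving 0x068004B6DD17E365.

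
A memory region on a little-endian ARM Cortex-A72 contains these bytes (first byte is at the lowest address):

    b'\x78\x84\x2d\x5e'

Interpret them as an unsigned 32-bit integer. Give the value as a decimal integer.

Little-endian: lowest address holds the least-significant byte.
Reassemble most-significant byte first: 5E 2D 84 78 → 0x5E2D8478.
0x5E2D8478 = 1580041336.

1580041336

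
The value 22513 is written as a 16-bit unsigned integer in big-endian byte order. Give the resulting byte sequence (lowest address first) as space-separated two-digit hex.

57 F1

22513 in hexadecimal, padded to 16 bits, is 0x57F1.
Split into bytes (most-significant first): 57 F1.
Big-endian stores the most-significant byte at the lowest address.
So the memory order matches the most-significant-first order: 57 F1.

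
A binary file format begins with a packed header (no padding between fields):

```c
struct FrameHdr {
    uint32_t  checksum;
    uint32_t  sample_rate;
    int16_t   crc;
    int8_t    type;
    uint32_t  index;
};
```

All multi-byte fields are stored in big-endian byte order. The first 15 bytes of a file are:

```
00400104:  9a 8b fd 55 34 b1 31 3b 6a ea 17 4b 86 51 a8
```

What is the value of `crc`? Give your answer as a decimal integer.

`crc` follows `checksum` (4 B), `sample_rate` (4 B), so it starts at offset 4 + 4 = 8 and occupies 2 bytes.
Bytes at offsets 8..9: 6A EA.
Big-endian: lowest address holds the most-significant byte.
The bytes are already most-significant first: 0x6AEA.
0x6AEA = 27370.

27370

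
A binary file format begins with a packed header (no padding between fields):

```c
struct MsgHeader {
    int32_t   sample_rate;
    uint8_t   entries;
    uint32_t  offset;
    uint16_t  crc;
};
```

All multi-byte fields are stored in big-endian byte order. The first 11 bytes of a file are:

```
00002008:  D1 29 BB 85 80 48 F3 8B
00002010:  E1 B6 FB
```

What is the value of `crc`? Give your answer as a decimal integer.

`crc` follows `sample_rate` (4 B), `entries` (1 B), `offset` (4 B), so it starts at offset 4 + 1 + 4 = 9 and occupies 2 bytes.
Bytes at offsets 9..10: B6 FB.
Big-endian: lowest address holds the most-significant byte.
The bytes are already most-significant first: 0xB6FB.
0xB6FB = 46843.

46843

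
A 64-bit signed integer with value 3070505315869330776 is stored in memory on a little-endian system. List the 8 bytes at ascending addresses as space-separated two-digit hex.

58 0D 57 09 51 A0 9C 2A

3070505315869330776 in hexadecimal, padded to 64 bits, is 0x2A9CA05109570D58.
Split into bytes (most-significant first): 2A 9C A0 51 09 57 0D 58.
Little-endian: lowest address holds the least-significant byte.
So at ascending addresses the bytes are 58 0D 57 09 51 A0 9C 2A.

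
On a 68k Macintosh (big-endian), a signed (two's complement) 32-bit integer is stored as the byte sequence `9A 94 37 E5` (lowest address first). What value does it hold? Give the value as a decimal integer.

-1701562395

Big-endian: lowest address holds the most-significant byte.
The bytes are already most-significant first: 0x9A9437E5.
Top bit is set, so as a signed 32-bit value this is 0x9A9437E5 − 2^32 = -1701562395.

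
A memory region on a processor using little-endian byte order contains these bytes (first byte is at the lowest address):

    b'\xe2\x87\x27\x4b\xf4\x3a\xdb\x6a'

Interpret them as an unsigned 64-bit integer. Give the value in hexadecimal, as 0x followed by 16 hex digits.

Little-endian stores the least-significant byte at the lowest address.
Reassemble most-significant byte first: 6A DB 3A F4 4B 27 87 E2 → 0x6ADB3AF44B2787E2.

0x6ADB3AF44B2787E2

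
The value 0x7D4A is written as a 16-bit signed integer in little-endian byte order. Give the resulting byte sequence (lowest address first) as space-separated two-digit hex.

4A 7D

Split into bytes (most-significant first): 7D 4A.
Little-endian: lowest address holds the least-significant byte.
So at ascending addresses the bytes are 4A 7D.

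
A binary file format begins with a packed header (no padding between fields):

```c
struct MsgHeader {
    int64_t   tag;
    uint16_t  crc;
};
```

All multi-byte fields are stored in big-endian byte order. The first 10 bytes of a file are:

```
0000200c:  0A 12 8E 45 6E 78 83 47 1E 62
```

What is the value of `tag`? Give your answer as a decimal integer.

`tag` is the first field, at byte offset 0, occupying 8 bytes.
Bytes at offsets 0..7: 0A 12 8E 45 6E 78 83 47.
Big-endian: lowest address holds the most-significant byte.
The bytes are already most-significant first: 0x0A128E456E788347.
0x0A128E456E788347 = 725798918817350471.

725798918817350471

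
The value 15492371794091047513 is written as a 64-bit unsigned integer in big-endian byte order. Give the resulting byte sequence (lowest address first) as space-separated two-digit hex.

D6 FF F6 10 8B 13 FA 59

15492371794091047513 in hexadecimal, padded to 64 bits, is 0xD6FFF6108B13FA59.
Split into bytes (most-significant first): D6 FF F6 10 8B 13 FA 59.
In big-endian order the high byte comes first in memory.
So the memory order matches the most-significant-first order: D6 FF F6 10 8B 13 FA 59.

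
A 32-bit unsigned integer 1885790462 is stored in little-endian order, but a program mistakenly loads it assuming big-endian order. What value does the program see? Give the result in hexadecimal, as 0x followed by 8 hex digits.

1885790462 in 32-bit hexadecimal is 0x7066E0FE.
Stored little-endian, the bytes at ascending addresses are FE E0 66 70.
Read back as big-endian, the last byte is least significant, giving 0xFEE06670.

0xFEE06670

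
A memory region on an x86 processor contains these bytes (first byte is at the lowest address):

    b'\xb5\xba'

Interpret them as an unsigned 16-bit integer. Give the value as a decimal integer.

Little-endian stores the least-significant byte at the lowest address.
Reassemble most-significant byte first: BA B5 → 0xBAB5.
0xBAB5 = 47797.

47797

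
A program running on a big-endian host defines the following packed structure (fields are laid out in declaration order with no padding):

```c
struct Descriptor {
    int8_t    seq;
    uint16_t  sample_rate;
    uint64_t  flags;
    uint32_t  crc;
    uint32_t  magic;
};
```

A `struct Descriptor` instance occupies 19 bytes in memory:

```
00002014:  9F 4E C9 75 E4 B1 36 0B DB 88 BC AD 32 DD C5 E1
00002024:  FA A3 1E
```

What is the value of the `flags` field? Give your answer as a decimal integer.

`flags` follows `seq` (1 B), `sample_rate` (2 B), so it starts at offset 1 + 2 = 3 and occupies 8 bytes.
Bytes at offsets 3..10: 75 E4 B1 36 0B DB 88 BC.
Big-endian: lowest address holds the most-significant byte.
The bytes are already most-significant first: 0x75E4B1360BDB88BC.
0x75E4B1360BDB88BC = 8495109642812885180.

8495109642812885180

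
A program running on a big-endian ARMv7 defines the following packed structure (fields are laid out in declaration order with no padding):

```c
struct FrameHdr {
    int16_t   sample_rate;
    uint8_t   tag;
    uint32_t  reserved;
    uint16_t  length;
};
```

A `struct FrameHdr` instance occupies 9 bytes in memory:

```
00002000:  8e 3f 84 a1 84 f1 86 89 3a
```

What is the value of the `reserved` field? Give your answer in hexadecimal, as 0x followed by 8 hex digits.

`reserved` follows `sample_rate` (2 B), `tag` (1 B), so it starts at offset 2 + 1 = 3 and occupies 4 bytes.
Bytes at offsets 3..6: A1 84 F1 86.
Big-endian: lowest address holds the most-significant byte.
The bytes are already most-significant first: 0xA184F186.

0xA184F186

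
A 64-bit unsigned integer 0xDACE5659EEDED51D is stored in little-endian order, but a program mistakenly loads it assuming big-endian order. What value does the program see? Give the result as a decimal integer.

2149869512421723866

Stored little-endian, the bytes at ascending addresses are 1D D5 DE EE 59 56 CE DA.
Read back as big-endian, the last byte is least significant, giving 0x1DD5DEEE5956CEDA.
0x1DD5DEEE5956CEDA = 2149869512421723866.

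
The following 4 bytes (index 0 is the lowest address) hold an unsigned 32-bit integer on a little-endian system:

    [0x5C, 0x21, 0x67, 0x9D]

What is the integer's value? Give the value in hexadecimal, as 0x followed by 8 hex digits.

Little-endian: lowest address holds the least-significant byte.
Reassemble most-significant byte first: 9D 67 21 5C → 0x9D67215C.

0x9D67215C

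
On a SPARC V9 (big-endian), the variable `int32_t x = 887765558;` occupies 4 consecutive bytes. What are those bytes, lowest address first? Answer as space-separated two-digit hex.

887765558 in hexadecimal, padded to 32 bits, is 0x34EA3A36.
Split into bytes (most-significant first): 34 EA 3A 36.
Big-endian: lowest address holds the most-significant byte.
So the memory order matches the most-significant-first order: 34 EA 3A 36.

34 EA 3A 36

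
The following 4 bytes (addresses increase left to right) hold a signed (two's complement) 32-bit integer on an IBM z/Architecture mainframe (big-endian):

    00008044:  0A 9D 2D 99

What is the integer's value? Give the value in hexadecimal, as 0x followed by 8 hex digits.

0x0A9D2D99

Big-endian: lowest address holds the most-significant byte.
The bytes are already most-significant first: 0x0A9D2D99.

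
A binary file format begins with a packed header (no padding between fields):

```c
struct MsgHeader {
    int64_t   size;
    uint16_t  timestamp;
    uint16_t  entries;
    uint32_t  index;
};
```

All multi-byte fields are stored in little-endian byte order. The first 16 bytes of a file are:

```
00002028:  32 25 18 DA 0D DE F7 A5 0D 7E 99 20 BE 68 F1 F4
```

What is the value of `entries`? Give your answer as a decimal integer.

`entries` follows `size` (8 B), `timestamp` (2 B), so it starts at offset 8 + 2 = 10 and occupies 2 bytes.
Bytes at offsets 10..11: 99 20.
In little-endian order the low byte comes first in memory.
Reassemble most-significant byte first: 20 99 → 0x2099.
0x2099 = 8345.

8345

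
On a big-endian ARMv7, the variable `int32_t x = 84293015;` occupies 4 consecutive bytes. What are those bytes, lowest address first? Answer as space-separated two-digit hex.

05 06 35 97

84293015 in hexadecimal, padded to 32 bits, is 0x05063597.
Split into bytes (most-significant first): 05 06 35 97.
In big-endian order the high byte comes first in memory.
So the memory order matches the most-significant-first order: 05 06 35 97.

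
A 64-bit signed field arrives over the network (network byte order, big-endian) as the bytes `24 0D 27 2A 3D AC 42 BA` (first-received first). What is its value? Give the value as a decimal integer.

2597775622439453370

In big-endian order the high byte comes first in memory.
The bytes are already most-significant first: 0x240D272A3DAC42BA.
0x240D272A3DAC42BA = 2597775622439453370.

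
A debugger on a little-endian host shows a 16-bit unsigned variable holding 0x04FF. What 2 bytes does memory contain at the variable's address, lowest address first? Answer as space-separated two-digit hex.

FF 04

Split into bytes (most-significant first): 04 FF.
Little-endian stores the least-significant byte at the lowest address.
So at ascending addresses the bytes are FF 04.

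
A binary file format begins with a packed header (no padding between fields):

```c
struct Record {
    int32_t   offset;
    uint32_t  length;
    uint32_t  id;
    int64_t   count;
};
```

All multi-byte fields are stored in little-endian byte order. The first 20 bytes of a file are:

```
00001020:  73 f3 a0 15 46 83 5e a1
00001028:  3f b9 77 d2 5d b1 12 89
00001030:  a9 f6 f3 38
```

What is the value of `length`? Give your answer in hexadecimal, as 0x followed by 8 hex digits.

`length` follows `offset` (4 bytes), so it starts at byte offset 4 and occupies 4 bytes.
Bytes at offsets 4..7: 46 83 5E A1.
Little-endian stores the least-significant byte at the lowest address.
Reassemble most-significant byte first: A1 5E 83 46 → 0xA15E8346.

0xA15E8346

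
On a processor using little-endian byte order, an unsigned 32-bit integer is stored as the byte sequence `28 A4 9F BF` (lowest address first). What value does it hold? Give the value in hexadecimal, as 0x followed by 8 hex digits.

Little-endian: lowest address holds the least-significant byte.
Reassemble most-significant byte first: BF 9F A4 28 → 0xBF9FA428.

0xBF9FA428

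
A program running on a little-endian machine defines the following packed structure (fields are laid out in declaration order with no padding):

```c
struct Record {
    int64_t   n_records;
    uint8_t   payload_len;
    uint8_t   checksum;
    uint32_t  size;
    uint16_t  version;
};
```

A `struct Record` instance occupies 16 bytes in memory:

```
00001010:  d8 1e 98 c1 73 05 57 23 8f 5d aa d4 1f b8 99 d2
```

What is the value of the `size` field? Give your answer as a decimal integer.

`size` follows `n_records` (8 B), `payload_len` (1 B), `checksum` (1 B), so it starts at offset 8 + 1 + 1 = 10 and occupies 4 bytes.
Bytes at offsets 10..13: AA D4 1F B8.
In little-endian order the low byte comes first in memory.
Reassemble most-significant byte first: B8 1F D4 AA → 0xB81FD4AA.
0xB81FD4AA = 3089093802.

3089093802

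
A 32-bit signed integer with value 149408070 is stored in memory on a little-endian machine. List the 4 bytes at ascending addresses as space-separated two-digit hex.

46 C9 E7 08

149408070 in hexadecimal, padded to 32 bits, is 0x08E7C946.
Split into bytes (most-significant first): 08 E7 C9 46.
Little-endian: lowest address holds the least-significant byte.
So at ascending addresses the bytes are 46 C9 E7 08.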